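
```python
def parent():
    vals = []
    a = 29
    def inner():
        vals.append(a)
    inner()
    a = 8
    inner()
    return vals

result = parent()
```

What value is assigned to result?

Step 1: a = 29. inner() appends current a to vals.
Step 2: First inner(): appends 29. Then a = 8.
Step 3: Second inner(): appends 8 (closure sees updated a). result = [29, 8]

The answer is [29, 8].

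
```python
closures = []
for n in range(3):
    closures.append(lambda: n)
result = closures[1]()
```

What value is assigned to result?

Step 1: The loop creates 3 lambdas, all referencing the same variable n.
Step 2: After the loop, n = 2 (final value).
Step 3: closures[1]() looks up n at call time and finds 2. This is the late binding gotcha. result = 2

The answer is 2.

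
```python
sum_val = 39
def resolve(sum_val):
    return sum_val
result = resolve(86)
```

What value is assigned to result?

Step 1: Global sum_val = 39.
Step 2: resolve(86) takes parameter sum_val = 86, which shadows the global.
Step 3: result = 86

The answer is 86.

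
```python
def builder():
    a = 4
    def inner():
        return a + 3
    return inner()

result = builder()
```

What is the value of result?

Step 1: builder() defines a = 4.
Step 2: inner() reads a = 4 from enclosing scope, returns 4 + 3 = 7.
Step 3: result = 7

The answer is 7.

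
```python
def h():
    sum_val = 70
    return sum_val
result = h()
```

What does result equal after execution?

Step 1: h() defines sum_val = 70 in its local scope.
Step 2: return sum_val finds the local variable sum_val = 70.
Step 3: result = 70

The answer is 70.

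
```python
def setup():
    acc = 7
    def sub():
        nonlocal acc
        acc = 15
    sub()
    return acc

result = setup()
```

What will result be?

Step 1: setup() sets acc = 7.
Step 2: sub() uses nonlocal to reassign acc = 15.
Step 3: result = 15

The answer is 15.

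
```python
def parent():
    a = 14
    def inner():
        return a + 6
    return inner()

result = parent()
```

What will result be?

Step 1: parent() defines a = 14.
Step 2: inner() reads a = 14 from enclosing scope, returns 14 + 6 = 20.
Step 3: result = 20

The answer is 20.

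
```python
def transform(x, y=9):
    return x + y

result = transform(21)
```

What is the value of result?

Step 1: transform(21) uses default y = 9.
Step 2: Returns 21 + 9 = 30.
Step 3: result = 30

The answer is 30.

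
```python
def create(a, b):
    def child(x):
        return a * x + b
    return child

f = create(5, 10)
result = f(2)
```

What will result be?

Step 1: create(5, 10) captures a = 5, b = 10.
Step 2: f(2) computes 5 * 2 + 10 = 20.
Step 3: result = 20

The answer is 20.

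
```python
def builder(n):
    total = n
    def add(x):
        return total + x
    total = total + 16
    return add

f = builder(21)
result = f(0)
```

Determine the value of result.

Step 1: builder(21) sets total = 21, then total = 21 + 16 = 37.
Step 2: Closures capture by reference, so add sees total = 37.
Step 3: f(0) returns 37 + 0 = 37

The answer is 37.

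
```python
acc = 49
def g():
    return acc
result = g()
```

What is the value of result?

Step 1: acc = 49 is defined in the global scope.
Step 2: g() looks up acc. No local acc exists, so Python checks the global scope via LEGB rule and finds acc = 49.
Step 3: result = 49

The answer is 49.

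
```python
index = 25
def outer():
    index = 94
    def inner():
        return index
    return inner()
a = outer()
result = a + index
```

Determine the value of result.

Step 1: outer() has local index = 94. inner() reads from enclosing.
Step 2: outer() returns 94. Global index = 25 unchanged.
Step 3: result = 94 + 25 = 119

The answer is 119.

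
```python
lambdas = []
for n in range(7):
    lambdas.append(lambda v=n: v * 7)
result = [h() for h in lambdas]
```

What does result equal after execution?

Step 1: Default arg v=n captures n at each iteration.
Step 2: lambdas[k] has v defaulting to k, returns k * 7.
Step 3: result = [0, 7, 14, 21, 28, 35, 42]

The answer is [0, 7, 14, 21, 28, 35, 42].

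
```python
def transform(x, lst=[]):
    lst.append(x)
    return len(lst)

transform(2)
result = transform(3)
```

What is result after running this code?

Step 1: Mutable default list persists between calls.
Step 2: First call: lst = [2], len = 1. Second call: lst = [2, 3], len = 2.
Step 3: result = 2

The answer is 2.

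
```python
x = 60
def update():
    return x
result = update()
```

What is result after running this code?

Step 1: x = 60 is defined in the global scope.
Step 2: update() looks up x. No local x exists, so Python checks the global scope via LEGB rule and finds x = 60.
Step 3: result = 60

The answer is 60.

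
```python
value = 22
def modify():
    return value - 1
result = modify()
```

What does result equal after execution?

Step 1: value = 22 is defined globally.
Step 2: modify() looks up value from global scope = 22, then computes 22 - 1 = 21.
Step 3: result = 21

The answer is 21.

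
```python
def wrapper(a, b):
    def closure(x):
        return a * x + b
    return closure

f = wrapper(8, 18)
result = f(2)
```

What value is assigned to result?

Step 1: wrapper(8, 18) captures a = 8, b = 18.
Step 2: f(2) computes 8 * 2 + 18 = 34.
Step 3: result = 34

The answer is 34.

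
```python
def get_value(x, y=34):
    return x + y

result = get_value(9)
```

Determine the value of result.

Step 1: get_value(9) uses default y = 34.
Step 2: Returns 9 + 34 = 43.
Step 3: result = 43

The answer is 43.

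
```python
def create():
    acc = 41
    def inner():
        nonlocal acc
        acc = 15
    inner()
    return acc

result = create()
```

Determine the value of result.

Step 1: create() sets acc = 41.
Step 2: inner() uses nonlocal to reassign acc = 15.
Step 3: result = 15

The answer is 15.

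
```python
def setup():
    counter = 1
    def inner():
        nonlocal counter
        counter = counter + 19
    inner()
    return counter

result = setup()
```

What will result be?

Step 1: setup() sets counter = 1.
Step 2: inner() uses nonlocal to modify counter in setup's scope: counter = 1 + 19 = 20.
Step 3: setup() returns the modified counter = 20

The answer is 20.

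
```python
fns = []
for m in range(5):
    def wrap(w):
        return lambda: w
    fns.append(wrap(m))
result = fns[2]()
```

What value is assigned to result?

Step 1: wrap(m) creates a new scope capturing w = m at call time.
Step 2: fns[2] = wrap(2), so its lambda captures w = 2.
Step 3: result = 2 (closure factory fixes late binding)

The answer is 2.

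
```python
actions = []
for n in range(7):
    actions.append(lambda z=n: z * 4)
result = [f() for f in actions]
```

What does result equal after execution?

Step 1: Default arg z=n captures n at each iteration.
Step 2: actions[k] has z defaulting to k, returns k * 4.
Step 3: result = [0, 4, 8, 12, 16, 20, 24]

The answer is [0, 4, 8, 12, 16, 20, 24].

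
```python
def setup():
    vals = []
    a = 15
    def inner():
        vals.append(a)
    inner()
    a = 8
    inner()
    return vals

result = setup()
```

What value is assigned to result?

Step 1: a = 15. inner() appends current a to vals.
Step 2: First inner(): appends 15. Then a = 8.
Step 3: Second inner(): appends 8 (closure sees updated a). result = [15, 8]

The answer is [15, 8].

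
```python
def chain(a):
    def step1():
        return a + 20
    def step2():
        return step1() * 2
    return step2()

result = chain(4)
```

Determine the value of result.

Step 1: chain(4) captures a = 4.
Step 2: step2() calls step1() which returns 4 + 20 = 24.
Step 3: step2() returns 24 * 2 = 48

The answer is 48.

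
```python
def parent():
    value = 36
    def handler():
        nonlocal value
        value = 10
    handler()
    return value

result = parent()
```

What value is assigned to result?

Step 1: parent() sets value = 36.
Step 2: handler() uses nonlocal to reassign value = 10.
Step 3: result = 10

The answer is 10.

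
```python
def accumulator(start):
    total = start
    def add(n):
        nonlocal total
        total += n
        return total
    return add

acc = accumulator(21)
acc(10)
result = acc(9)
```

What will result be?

Step 1: accumulator(21) creates closure with total = 21.
Step 2: First acc(10): total = 21 + 10 = 31.
Step 3: Second acc(9): total = 31 + 9 = 40. result = 40

The answer is 40.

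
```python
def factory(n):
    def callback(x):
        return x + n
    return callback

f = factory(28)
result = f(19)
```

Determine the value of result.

Step 1: factory(28) creates a closure that captures n = 28.
Step 2: f(19) calls the closure with x = 19, returning 19 + 28 = 47.
Step 3: result = 47

The answer is 47.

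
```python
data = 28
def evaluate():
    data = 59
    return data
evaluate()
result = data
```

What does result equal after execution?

Step 1: Global data = 28.
Step 2: evaluate() creates local data = 59 (shadow, not modification).
Step 3: After evaluate() returns, global data is unchanged. result = 28

The answer is 28.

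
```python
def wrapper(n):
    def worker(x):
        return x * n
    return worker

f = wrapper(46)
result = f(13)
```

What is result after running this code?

Step 1: wrapper(46) creates a closure capturing n = 46.
Step 2: f(13) computes 13 * 46 = 598.
Step 3: result = 598

The answer is 598.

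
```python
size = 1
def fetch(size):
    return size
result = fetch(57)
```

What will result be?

Step 1: Global size = 1.
Step 2: fetch(57) takes parameter size = 57, which shadows the global.
Step 3: result = 57

The answer is 57.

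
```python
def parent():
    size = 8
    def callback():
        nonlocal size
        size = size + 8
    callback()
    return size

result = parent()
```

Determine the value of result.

Step 1: parent() sets size = 8.
Step 2: callback() uses nonlocal to modify size in parent's scope: size = 8 + 8 = 16.
Step 3: parent() returns the modified size = 16

The answer is 16.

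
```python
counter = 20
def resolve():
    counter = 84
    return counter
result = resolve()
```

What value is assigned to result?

Step 1: Global counter = 20.
Step 2: resolve() creates local counter = 84, shadowing the global.
Step 3: Returns local counter = 84. result = 84

The answer is 84.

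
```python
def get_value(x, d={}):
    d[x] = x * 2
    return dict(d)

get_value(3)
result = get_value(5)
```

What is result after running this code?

Step 1: Mutable default dict is shared across calls.
Step 2: First call adds 3: 6. Second call adds 5: 10.
Step 3: result = {3: 6, 5: 10}

The answer is {3: 6, 5: 10}.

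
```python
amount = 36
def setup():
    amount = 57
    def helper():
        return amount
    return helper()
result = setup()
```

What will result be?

Step 1: amount = 36 globally, but setup() defines amount = 57 locally.
Step 2: helper() looks up amount. Not in local scope, so checks enclosing scope (setup) and finds amount = 57.
Step 3: result = 57

The answer is 57.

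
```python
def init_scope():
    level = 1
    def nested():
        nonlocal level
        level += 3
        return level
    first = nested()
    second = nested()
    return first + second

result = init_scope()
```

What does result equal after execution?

Step 1: level starts at 1.
Step 2: First call: level = 1 + 3 = 4, returns 4.
Step 3: Second call: level = 4 + 3 = 7, returns 7.
Step 4: result = 4 + 7 = 11

The answer is 11.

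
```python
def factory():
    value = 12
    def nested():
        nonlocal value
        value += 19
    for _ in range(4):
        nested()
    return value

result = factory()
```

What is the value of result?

Step 1: value = 12.
Step 2: nested() is called 4 times in a loop, each adding 19 via nonlocal.
Step 3: value = 12 + 19 * 4 = 88

The answer is 88.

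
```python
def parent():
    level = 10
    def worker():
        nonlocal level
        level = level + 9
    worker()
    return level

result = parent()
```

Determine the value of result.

Step 1: parent() sets level = 10.
Step 2: worker() uses nonlocal to modify level in parent's scope: level = 10 + 9 = 19.
Step 3: parent() returns the modified level = 19

The answer is 19.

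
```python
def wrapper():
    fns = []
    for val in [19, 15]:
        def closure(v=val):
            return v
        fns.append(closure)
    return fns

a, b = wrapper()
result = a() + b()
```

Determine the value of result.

Step 1: Default argument v=val captures val at each iteration.
Step 2: a() returns 19 (captured at first iteration), b() returns 15 (captured at second).
Step 3: result = 19 + 15 = 34

The answer is 34.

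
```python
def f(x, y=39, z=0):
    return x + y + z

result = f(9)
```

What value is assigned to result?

Step 1: f(9) uses defaults y = 39, z = 0.
Step 2: Returns 9 + 39 + 0 = 48.
Step 3: result = 48

The answer is 48.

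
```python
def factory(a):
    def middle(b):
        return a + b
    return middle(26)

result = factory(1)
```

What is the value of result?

Step 1: factory(1) passes a = 1.
Step 2: middle(26) has b = 26, reads a = 1 from enclosing.
Step 3: result = 1 + 26 = 27

The answer is 27.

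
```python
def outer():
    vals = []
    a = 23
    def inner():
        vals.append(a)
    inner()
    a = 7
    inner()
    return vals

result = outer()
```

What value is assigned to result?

Step 1: a = 23. inner() appends current a to vals.
Step 2: First inner(): appends 23. Then a = 7.
Step 3: Second inner(): appends 7 (closure sees updated a). result = [23, 7]

The answer is [23, 7].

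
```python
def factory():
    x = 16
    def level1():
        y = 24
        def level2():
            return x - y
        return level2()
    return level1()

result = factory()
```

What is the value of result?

Step 1: x = 16 in factory. y = 24 in level1.
Step 2: level2() reads x = 16 and y = 24 from enclosing scopes.
Step 3: result = 16 - 24 = -8

The answer is -8.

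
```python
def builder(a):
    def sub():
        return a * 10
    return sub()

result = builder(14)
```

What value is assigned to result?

Step 1: builder(14) binds parameter a = 14.
Step 2: sub() accesses a = 14 from enclosing scope.
Step 3: result = 14 * 10 = 140

The answer is 140.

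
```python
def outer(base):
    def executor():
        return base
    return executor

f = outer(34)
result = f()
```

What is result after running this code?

Step 1: outer(34) creates closure capturing base = 34.
Step 2: f() returns the captured base = 34.
Step 3: result = 34

The answer is 34.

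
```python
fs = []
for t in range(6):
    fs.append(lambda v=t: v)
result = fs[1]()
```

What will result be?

Step 1: Default argument v=t captures t's value at each iteration.
Step 2: fs[1] captured v = 1 when t was 1.
Step 3: result = 1

The answer is 1.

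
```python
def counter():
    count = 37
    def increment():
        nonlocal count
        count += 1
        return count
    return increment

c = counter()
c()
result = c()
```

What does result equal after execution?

Step 1: counter() creates closure with count = 37.
Step 2: Each c() call increments count via nonlocal. After 2 calls: 37 + 2 = 39.
Step 3: result = 39

The answer is 39.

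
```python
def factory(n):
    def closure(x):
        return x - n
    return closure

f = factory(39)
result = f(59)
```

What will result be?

Step 1: factory(39) creates a closure capturing n = 39.
Step 2: f(59) computes 59 - 39 = 20.
Step 3: result = 20

The answer is 20.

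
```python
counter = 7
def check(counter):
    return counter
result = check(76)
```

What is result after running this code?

Step 1: Global counter = 7.
Step 2: check(76) takes parameter counter = 76, which shadows the global.
Step 3: result = 76

The answer is 76.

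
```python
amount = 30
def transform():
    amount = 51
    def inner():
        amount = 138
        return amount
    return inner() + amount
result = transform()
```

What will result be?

Step 1: transform() has local amount = 51. inner() has local amount = 138.
Step 2: inner() returns its local amount = 138.
Step 3: transform() returns 138 + its own amount (51) = 189

The answer is 189.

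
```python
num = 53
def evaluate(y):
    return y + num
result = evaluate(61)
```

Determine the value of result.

Step 1: num = 53 is defined globally.
Step 2: evaluate(61) uses parameter y = 61 and looks up num from global scope = 53.
Step 3: result = 61 + 53 = 114

The answer is 114.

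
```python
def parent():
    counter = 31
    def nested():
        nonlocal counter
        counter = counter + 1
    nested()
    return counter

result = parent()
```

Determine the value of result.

Step 1: parent() sets counter = 31.
Step 2: nested() uses nonlocal to modify counter in parent's scope: counter = 31 + 1 = 32.
Step 3: parent() returns the modified counter = 32

The answer is 32.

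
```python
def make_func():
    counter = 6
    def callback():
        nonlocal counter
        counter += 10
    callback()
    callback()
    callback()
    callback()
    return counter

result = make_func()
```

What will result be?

Step 1: counter starts at 6.
Step 2: callback() is called 4 times, each adding 10.
Step 3: counter = 6 + 10 * 4 = 46

The answer is 46.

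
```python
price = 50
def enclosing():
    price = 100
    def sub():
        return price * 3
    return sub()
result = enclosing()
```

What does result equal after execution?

Step 1: enclosing() shadows global price with price = 100.
Step 2: sub() finds price = 100 in enclosing scope, computes 100 * 3 = 300.
Step 3: result = 300

The answer is 300.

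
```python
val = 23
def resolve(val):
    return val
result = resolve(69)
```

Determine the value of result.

Step 1: Global val = 23.
Step 2: resolve(69) takes parameter val = 69, which shadows the global.
Step 3: result = 69

The answer is 69.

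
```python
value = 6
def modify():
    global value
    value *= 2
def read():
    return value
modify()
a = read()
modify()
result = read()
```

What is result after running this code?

Step 1: value = 6.
Step 2: First modify(): value = 6 * 2 = 12.
Step 3: Second modify(): value = 12 * 2 = 24.
Step 4: read() returns 24

The answer is 24.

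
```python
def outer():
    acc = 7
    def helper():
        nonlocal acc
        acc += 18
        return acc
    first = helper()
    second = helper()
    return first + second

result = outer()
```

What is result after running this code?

Step 1: acc starts at 7.
Step 2: First call: acc = 7 + 18 = 25, returns 25.
Step 3: Second call: acc = 25 + 18 = 43, returns 43.
Step 4: result = 25 + 43 = 68

The answer is 68.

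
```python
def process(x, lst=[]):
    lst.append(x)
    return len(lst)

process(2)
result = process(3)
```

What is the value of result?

Step 1: Mutable default list persists between calls.
Step 2: First call: lst = [2], len = 1. Second call: lst = [2, 3], len = 2.
Step 3: result = 2

The answer is 2.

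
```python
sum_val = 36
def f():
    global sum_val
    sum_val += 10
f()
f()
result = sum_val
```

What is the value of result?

Step 1: sum_val = 36.
Step 2: First f(): sum_val = 36 + 10 = 46.
Step 3: Second f(): sum_val = 46 + 10 = 56. result = 56

The answer is 56.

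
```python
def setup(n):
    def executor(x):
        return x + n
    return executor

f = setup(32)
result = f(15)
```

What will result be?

Step 1: setup(32) creates a closure that captures n = 32.
Step 2: f(15) calls the closure with x = 15, returning 15 + 32 = 47.
Step 3: result = 47

The answer is 47.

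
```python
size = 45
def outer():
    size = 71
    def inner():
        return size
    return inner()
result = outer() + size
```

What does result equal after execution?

Step 1: Global size = 45. outer() shadows with size = 71.
Step 2: inner() returns enclosing size = 71. outer() = 71.
Step 3: result = 71 + global size (45) = 116

The answer is 116.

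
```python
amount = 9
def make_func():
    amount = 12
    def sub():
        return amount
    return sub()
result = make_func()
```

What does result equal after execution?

Step 1: amount = 9 globally, but make_func() defines amount = 12 locally.
Step 2: sub() looks up amount. Not in local scope, so checks enclosing scope (make_func) and finds amount = 12.
Step 3: result = 12

The answer is 12.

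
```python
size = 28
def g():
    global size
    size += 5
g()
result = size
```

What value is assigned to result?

Step 1: size = 28 globally.
Step 2: g() modifies global size: size += 5 = 33.
Step 3: result = 33

The answer is 33.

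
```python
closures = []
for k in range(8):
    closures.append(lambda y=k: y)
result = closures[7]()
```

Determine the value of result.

Step 1: Default argument y=k captures k's value at each iteration.
Step 2: closures[7] captured y = 7 when k was 7.
Step 3: result = 7

The answer is 7.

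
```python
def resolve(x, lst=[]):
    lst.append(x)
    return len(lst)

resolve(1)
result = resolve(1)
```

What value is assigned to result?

Step 1: Mutable default list persists between calls.
Step 2: First call: lst = [1], len = 1. Second call: lst = [1, 1], len = 2.
Step 3: result = 2

The answer is 2.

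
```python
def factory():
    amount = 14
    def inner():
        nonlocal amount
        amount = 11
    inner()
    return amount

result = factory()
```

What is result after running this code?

Step 1: factory() sets amount = 14.
Step 2: inner() uses nonlocal to reassign amount = 11.
Step 3: result = 11

The answer is 11.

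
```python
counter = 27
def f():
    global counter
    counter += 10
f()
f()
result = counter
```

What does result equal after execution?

Step 1: counter = 27.
Step 2: First f(): counter = 27 + 10 = 37.
Step 3: Second f(): counter = 37 + 10 = 47. result = 47

The answer is 47.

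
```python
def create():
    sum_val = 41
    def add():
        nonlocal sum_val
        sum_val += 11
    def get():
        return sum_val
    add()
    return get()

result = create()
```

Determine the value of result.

Step 1: sum_val = 41. add() modifies it via nonlocal, get() reads it.
Step 2: add() makes sum_val = 41 + 11 = 52.
Step 3: get() returns 52. result = 52

The answer is 52.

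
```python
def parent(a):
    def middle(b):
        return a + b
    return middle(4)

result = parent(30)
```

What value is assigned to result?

Step 1: parent(30) passes a = 30.
Step 2: middle(4) has b = 4, reads a = 30 from enclosing.
Step 3: result = 30 + 4 = 34

The answer is 34.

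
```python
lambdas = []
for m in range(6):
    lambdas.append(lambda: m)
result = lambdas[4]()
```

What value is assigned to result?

Step 1: The loop creates 6 lambdas, all referencing the same variable m.
Step 2: After the loop, m = 5 (final value).
Step 3: lambdas[4]() looks up m at call time and finds 5. This is the late binding gotcha. result = 5

The answer is 5.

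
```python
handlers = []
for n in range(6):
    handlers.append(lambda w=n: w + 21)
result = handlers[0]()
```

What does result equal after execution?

Step 1: Default argument w=n captures n's value at definition time.
Step 2: handlers[0] was defined when n = 0, so w defaults to 0.
Step 3: result = 0 + 21 = 21 (default arg fixes the late binding issue)

The answer is 21.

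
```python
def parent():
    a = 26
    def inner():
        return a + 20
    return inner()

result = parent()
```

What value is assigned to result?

Step 1: parent() defines a = 26.
Step 2: inner() reads a = 26 from enclosing scope, returns 26 + 20 = 46.
Step 3: result = 46

The answer is 46.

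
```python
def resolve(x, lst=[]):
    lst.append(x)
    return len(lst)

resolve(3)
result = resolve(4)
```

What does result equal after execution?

Step 1: Mutable default list persists between calls.
Step 2: First call: lst = [3], len = 1. Second call: lst = [3, 4], len = 2.
Step 3: result = 2

The answer is 2.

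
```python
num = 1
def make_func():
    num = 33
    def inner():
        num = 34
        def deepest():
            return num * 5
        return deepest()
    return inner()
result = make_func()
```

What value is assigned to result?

Step 1: deepest() looks up num through LEGB: not local, finds num = 34 in enclosing inner().
Step 2: Returns 34 * 5 = 170.
Step 3: result = 170

The answer is 170.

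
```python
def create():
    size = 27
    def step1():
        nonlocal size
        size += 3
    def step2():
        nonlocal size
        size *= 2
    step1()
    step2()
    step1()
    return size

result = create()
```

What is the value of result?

Step 1: size = 27.
Step 2: step1(): size = 27 + 3 = 30.
Step 3: step2(): size = 30 * 2 = 60.
Step 4: step1(): size = 60 + 3 = 63. result = 63

The answer is 63.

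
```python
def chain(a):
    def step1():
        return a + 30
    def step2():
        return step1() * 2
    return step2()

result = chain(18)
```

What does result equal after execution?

Step 1: chain(18) captures a = 18.
Step 2: step2() calls step1() which returns 18 + 30 = 48.
Step 3: step2() returns 48 * 2 = 96

The answer is 96.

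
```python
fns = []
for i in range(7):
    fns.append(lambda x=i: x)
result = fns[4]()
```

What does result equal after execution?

Step 1: Default argument x=i captures i's value at each iteration.
Step 2: fns[4] captured x = 4 when i was 4.
Step 3: result = 4

The answer is 4.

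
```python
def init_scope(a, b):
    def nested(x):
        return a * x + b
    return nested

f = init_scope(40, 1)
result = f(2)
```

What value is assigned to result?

Step 1: init_scope(40, 1) captures a = 40, b = 1.
Step 2: f(2) computes 40 * 2 + 1 = 81.
Step 3: result = 81

The answer is 81.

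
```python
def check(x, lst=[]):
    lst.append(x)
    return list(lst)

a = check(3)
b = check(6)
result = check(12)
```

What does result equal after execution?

Step 1: Default list is shared. list() creates copies for return values.
Step 2: Internal list grows: [3] -> [3, 6] -> [3, 6, 12].
Step 3: result = [3, 6, 12]

The answer is [3, 6, 12].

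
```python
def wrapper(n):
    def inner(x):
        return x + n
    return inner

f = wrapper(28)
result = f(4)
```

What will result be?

Step 1: wrapper(28) creates a closure that captures n = 28.
Step 2: f(4) calls the closure with x = 4, returning 4 + 28 = 32.
Step 3: result = 32

The answer is 32.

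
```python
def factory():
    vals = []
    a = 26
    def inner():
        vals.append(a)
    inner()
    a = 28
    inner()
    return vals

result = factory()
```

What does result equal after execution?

Step 1: a = 26. inner() appends current a to vals.
Step 2: First inner(): appends 26. Then a = 28.
Step 3: Second inner(): appends 28 (closure sees updated a). result = [26, 28]

The answer is [26, 28].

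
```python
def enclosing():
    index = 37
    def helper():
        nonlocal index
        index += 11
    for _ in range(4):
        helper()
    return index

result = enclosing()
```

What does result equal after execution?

Step 1: index = 37.
Step 2: helper() is called 4 times in a loop, each adding 11 via nonlocal.
Step 3: index = 37 + 11 * 4 = 81

The answer is 81.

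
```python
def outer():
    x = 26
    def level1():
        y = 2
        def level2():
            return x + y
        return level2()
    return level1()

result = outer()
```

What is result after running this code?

Step 1: x = 26 in outer. y = 2 in level1.
Step 2: level2() reads x = 26 and y = 2 from enclosing scopes.
Step 3: result = 26 + 2 = 28

The answer is 28.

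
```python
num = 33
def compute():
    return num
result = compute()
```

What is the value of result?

Step 1: num = 33 is defined in the global scope.
Step 2: compute() looks up num. No local num exists, so Python checks the global scope via LEGB rule and finds num = 33.
Step 3: result = 33

The answer is 33.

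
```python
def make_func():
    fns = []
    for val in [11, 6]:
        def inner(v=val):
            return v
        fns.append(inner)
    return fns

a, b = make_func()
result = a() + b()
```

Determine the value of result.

Step 1: Default argument v=val captures val at each iteration.
Step 2: a() returns 11 (captured at first iteration), b() returns 6 (captured at second).
Step 3: result = 11 + 6 = 17

The answer is 17.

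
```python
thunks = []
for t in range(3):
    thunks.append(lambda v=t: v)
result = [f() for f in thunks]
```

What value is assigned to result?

Step 1: Default arg v=t captures t at each iteration.
Step 2: Each lambda has its own default: 0, 1, ..., 2.
Step 3: result = [0, 1, 2]

The answer is [0, 1, 2].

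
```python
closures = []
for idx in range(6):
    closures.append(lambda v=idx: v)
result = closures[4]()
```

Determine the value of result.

Step 1: Default argument v=idx captures idx's value at each iteration.
Step 2: closures[4] captured v = 4 when idx was 4.
Step 3: result = 4

The answer is 4.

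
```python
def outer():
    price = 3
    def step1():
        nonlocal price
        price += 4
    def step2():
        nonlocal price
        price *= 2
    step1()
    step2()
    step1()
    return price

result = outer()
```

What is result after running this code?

Step 1: price = 3.
Step 2: step1(): price = 3 + 4 = 7.
Step 3: step2(): price = 7 * 2 = 14.
Step 4: step1(): price = 14 + 4 = 18. result = 18

The answer is 18.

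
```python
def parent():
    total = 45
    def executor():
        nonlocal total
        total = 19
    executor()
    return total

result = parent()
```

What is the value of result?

Step 1: parent() sets total = 45.
Step 2: executor() uses nonlocal to reassign total = 19.
Step 3: result = 19

The answer is 19.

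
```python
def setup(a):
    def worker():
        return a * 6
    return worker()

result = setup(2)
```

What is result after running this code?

Step 1: setup(2) binds parameter a = 2.
Step 2: worker() accesses a = 2 from enclosing scope.
Step 3: result = 2 * 6 = 12

The answer is 12.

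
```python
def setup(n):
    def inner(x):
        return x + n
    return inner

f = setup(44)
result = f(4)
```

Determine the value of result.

Step 1: setup(44) creates a closure that captures n = 44.
Step 2: f(4) calls the closure with x = 4, returning 4 + 44 = 48.
Step 3: result = 48

The answer is 48.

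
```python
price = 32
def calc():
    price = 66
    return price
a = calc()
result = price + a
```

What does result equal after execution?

Step 1: Global price = 32. calc() returns local price = 66.
Step 2: a = 66. Global price still = 32.
Step 3: result = 32 + 66 = 98

The answer is 98.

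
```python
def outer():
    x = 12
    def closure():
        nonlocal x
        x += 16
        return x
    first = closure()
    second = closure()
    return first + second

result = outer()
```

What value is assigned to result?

Step 1: x starts at 12.
Step 2: First call: x = 12 + 16 = 28, returns 28.
Step 3: Second call: x = 28 + 16 = 44, returns 44.
Step 4: result = 28 + 44 = 72

The answer is 72.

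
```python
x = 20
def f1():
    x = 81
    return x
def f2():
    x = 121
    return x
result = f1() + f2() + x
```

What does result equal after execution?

Step 1: Each function shadows global x with its own local.
Step 2: f1() returns 81, f2() returns 121.
Step 3: Global x = 20 is unchanged. result = 81 + 121 + 20 = 222

The answer is 222.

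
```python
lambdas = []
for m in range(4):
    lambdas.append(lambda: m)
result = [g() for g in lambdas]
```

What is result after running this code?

Step 1: All 4 lambdas share the same variable m.
Step 2: After the loop, m = 3.
Step 3: Each call returns 3. result = [3, 3, 3, 3]

The answer is [3, 3, 3, 3].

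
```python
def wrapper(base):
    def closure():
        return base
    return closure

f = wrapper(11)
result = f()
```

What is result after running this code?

Step 1: wrapper(11) creates closure capturing base = 11.
Step 2: f() returns the captured base = 11.
Step 3: result = 11

The answer is 11.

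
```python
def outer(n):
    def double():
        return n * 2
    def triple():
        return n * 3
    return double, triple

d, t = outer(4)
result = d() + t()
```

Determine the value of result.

Step 1: Both closures capture the same n = 4.
Step 2: d() = 4 * 2 = 8, t() = 4 * 3 = 12.
Step 3: result = 8 + 12 = 20

The answer is 20.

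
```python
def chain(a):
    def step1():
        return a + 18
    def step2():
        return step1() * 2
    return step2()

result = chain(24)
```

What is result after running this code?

Step 1: chain(24) captures a = 24.
Step 2: step2() calls step1() which returns 24 + 18 = 42.
Step 3: step2() returns 42 * 2 = 84

The answer is 84.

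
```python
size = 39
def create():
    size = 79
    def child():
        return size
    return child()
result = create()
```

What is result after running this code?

Step 1: size = 39 globally, but create() defines size = 79 locally.
Step 2: child() looks up size. Not in local scope, so checks enclosing scope (create) and finds size = 79.
Step 3: result = 79

The answer is 79.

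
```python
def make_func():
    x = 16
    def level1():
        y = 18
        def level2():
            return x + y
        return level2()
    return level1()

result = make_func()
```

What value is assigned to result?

Step 1: x = 16 in make_func. y = 18 in level1.
Step 2: level2() reads x = 16 and y = 18 from enclosing scopes.
Step 3: result = 16 + 18 = 34

The answer is 34.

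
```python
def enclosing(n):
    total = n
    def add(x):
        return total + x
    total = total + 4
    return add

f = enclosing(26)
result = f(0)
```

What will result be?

Step 1: enclosing(26) sets total = 26, then total = 26 + 4 = 30.
Step 2: Closures capture by reference, so add sees total = 30.
Step 3: f(0) returns 30 + 0 = 30

The answer is 30.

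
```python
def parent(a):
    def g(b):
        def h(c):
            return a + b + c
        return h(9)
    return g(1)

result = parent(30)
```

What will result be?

Step 1: a = 30, b = 1, c = 9 across three nested scopes.
Step 2: h() accesses all three via LEGB rule.
Step 3: result = 30 + 1 + 9 = 40

The answer is 40.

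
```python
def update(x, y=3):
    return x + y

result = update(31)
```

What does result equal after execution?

Step 1: update(31) uses default y = 3.
Step 2: Returns 31 + 3 = 34.
Step 3: result = 34

The answer is 34.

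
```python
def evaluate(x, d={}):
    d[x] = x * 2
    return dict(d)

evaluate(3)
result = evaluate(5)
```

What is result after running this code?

Step 1: Mutable default dict is shared across calls.
Step 2: First call adds 3: 6. Second call adds 5: 10.
Step 3: result = {3: 6, 5: 10}

The answer is {3: 6, 5: 10}.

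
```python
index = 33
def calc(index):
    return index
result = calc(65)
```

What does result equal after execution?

Step 1: Global index = 33.
Step 2: calc(65) takes parameter index = 65, which shadows the global.
Step 3: result = 65

The answer is 65.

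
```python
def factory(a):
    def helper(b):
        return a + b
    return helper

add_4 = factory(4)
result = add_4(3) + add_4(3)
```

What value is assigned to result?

Step 1: add_4 captures a = 4.
Step 2: add_4(3) = 4 + 3 = 7, called twice.
Step 3: result = 7 + 7 = 14

The answer is 14.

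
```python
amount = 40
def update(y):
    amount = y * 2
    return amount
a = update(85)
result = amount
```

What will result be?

Step 1: Global amount = 40.
Step 2: update(85) creates local amount = 85 * 2 = 170.
Step 3: Global amount unchanged because no global keyword. result = 40

The answer is 40.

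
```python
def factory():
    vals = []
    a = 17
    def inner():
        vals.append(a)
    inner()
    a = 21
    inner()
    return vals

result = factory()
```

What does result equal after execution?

Step 1: a = 17. inner() appends current a to vals.
Step 2: First inner(): appends 17. Then a = 21.
Step 3: Second inner(): appends 21 (closure sees updated a). result = [17, 21]

The answer is [17, 21].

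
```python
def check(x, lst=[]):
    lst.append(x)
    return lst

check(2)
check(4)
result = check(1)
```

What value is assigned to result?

Step 1: Mutable default argument gotcha! The list [] is created once.
Step 2: Each call appends to the SAME list: [2], [2, 4], [2, 4, 1].
Step 3: result = [2, 4, 1]

The answer is [2, 4, 1].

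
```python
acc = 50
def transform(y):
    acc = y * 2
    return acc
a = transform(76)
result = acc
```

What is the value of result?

Step 1: Global acc = 50.
Step 2: transform(76) creates local acc = 76 * 2 = 152.
Step 3: Global acc unchanged because no global keyword. result = 50

The answer is 50.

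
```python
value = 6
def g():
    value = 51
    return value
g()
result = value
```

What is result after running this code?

Step 1: Global value = 6.
Step 2: g() creates local value = 51 (shadow, not modification).
Step 3: After g() returns, global value is unchanged. result = 6

The answer is 6.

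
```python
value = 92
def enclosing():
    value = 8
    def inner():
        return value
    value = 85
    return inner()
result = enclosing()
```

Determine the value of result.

Step 1: enclosing() sets value = 8, then later value = 85.
Step 2: inner() is called after value is reassigned to 85. Closures capture variables by reference, not by value.
Step 3: result = 85

The answer is 85.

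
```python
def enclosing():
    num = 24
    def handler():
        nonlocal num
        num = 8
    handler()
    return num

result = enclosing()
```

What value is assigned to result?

Step 1: enclosing() sets num = 24.
Step 2: handler() uses nonlocal to reassign num = 8.
Step 3: result = 8

The answer is 8.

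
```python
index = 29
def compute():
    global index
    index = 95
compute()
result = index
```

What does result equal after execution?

Step 1: index = 29 globally.
Step 2: compute() declares global index and sets it to 95.
Step 3: After compute(), global index = 95. result = 95

The answer is 95.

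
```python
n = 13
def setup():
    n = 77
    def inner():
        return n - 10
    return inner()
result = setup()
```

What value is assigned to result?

Step 1: setup() shadows global n with n = 77.
Step 2: inner() finds n = 77 in enclosing scope, computes 77 - 10 = 67.
Step 3: result = 67

The answer is 67.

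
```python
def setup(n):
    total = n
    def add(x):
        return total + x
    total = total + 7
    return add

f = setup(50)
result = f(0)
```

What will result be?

Step 1: setup(50) sets total = 50, then total = 50 + 7 = 57.
Step 2: Closures capture by reference, so add sees total = 57.
Step 3: f(0) returns 57 + 0 = 57

The answer is 57.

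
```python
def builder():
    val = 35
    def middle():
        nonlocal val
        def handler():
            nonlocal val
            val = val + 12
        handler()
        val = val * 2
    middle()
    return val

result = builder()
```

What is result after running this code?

Step 1: val = 35.
Step 2: handler() adds 12: val = 35 + 12 = 47.
Step 3: middle() doubles: val = 47 * 2 = 94.
Step 4: result = 94

The answer is 94.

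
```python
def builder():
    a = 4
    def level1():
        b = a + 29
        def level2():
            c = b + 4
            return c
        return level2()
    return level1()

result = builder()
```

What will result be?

Step 1: a = 4. b = a + 29 = 33.
Step 2: c = b + 4 = 33 + 4 = 37.
Step 3: result = 37

The answer is 37.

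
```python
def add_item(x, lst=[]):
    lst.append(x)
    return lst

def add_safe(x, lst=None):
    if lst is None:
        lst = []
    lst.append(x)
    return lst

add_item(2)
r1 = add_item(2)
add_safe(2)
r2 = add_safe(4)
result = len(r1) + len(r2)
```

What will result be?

Step 1: add_item shares mutable default: after 2 calls, lst = [2, 2], len = 2.
Step 2: add_safe creates fresh list each time: r2 = [4], len = 1.
Step 3: result = 2 + 1 = 3

The answer is 3.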